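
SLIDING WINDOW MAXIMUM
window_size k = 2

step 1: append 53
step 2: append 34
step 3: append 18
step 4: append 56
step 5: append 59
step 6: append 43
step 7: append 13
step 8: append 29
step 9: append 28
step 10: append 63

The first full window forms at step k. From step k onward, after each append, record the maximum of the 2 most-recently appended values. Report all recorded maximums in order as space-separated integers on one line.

Answer: 53 34 56 59 59 43 29 29 63

Derivation:
step 1: append 53 -> window=[53] (not full yet)
step 2: append 34 -> window=[53, 34] -> max=53
step 3: append 18 -> window=[34, 18] -> max=34
step 4: append 56 -> window=[18, 56] -> max=56
step 5: append 59 -> window=[56, 59] -> max=59
step 6: append 43 -> window=[59, 43] -> max=59
step 7: append 13 -> window=[43, 13] -> max=43
step 8: append 29 -> window=[13, 29] -> max=29
step 9: append 28 -> window=[29, 28] -> max=29
step 10: append 63 -> window=[28, 63] -> max=63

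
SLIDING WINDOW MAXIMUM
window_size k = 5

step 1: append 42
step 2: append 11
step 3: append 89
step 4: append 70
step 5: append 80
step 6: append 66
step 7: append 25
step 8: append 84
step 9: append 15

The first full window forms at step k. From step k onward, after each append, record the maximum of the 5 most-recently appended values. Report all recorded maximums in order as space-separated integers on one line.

Answer: 89 89 89 84 84

Derivation:
step 1: append 42 -> window=[42] (not full yet)
step 2: append 11 -> window=[42, 11] (not full yet)
step 3: append 89 -> window=[42, 11, 89] (not full yet)
step 4: append 70 -> window=[42, 11, 89, 70] (not full yet)
step 5: append 80 -> window=[42, 11, 89, 70, 80] -> max=89
step 6: append 66 -> window=[11, 89, 70, 80, 66] -> max=89
step 7: append 25 -> window=[89, 70, 80, 66, 25] -> max=89
step 8: append 84 -> window=[70, 80, 66, 25, 84] -> max=84
step 9: append 15 -> window=[80, 66, 25, 84, 15] -> max=84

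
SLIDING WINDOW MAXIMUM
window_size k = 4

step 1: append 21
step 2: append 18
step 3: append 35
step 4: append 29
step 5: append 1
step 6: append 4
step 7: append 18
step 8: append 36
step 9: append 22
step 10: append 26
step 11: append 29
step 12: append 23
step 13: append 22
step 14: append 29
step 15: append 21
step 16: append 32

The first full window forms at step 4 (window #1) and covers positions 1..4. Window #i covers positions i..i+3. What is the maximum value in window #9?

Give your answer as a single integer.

step 1: append 21 -> window=[21] (not full yet)
step 2: append 18 -> window=[21, 18] (not full yet)
step 3: append 35 -> window=[21, 18, 35] (not full yet)
step 4: append 29 -> window=[21, 18, 35, 29] -> max=35
step 5: append 1 -> window=[18, 35, 29, 1] -> max=35
step 6: append 4 -> window=[35, 29, 1, 4] -> max=35
step 7: append 18 -> window=[29, 1, 4, 18] -> max=29
step 8: append 36 -> window=[1, 4, 18, 36] -> max=36
step 9: append 22 -> window=[4, 18, 36, 22] -> max=36
step 10: append 26 -> window=[18, 36, 22, 26] -> max=36
step 11: append 29 -> window=[36, 22, 26, 29] -> max=36
step 12: append 23 -> window=[22, 26, 29, 23] -> max=29
Window #9 max = 29

Answer: 29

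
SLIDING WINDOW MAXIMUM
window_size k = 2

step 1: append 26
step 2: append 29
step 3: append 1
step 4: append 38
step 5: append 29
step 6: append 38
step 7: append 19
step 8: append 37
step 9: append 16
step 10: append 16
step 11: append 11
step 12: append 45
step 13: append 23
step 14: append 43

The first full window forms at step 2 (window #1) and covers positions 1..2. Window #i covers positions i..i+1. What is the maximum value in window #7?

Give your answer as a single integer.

Answer: 37

Derivation:
step 1: append 26 -> window=[26] (not full yet)
step 2: append 29 -> window=[26, 29] -> max=29
step 3: append 1 -> window=[29, 1] -> max=29
step 4: append 38 -> window=[1, 38] -> max=38
step 5: append 29 -> window=[38, 29] -> max=38
step 6: append 38 -> window=[29, 38] -> max=38
step 7: append 19 -> window=[38, 19] -> max=38
step 8: append 37 -> window=[19, 37] -> max=37
Window #7 max = 37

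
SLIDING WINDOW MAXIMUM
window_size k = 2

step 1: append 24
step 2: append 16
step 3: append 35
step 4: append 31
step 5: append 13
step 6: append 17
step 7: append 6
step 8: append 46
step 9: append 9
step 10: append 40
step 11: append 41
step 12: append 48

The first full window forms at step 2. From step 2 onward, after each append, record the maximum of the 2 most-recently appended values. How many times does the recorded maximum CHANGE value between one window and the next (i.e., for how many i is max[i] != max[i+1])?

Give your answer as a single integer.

Answer: 7

Derivation:
step 1: append 24 -> window=[24] (not full yet)
step 2: append 16 -> window=[24, 16] -> max=24
step 3: append 35 -> window=[16, 35] -> max=35
step 4: append 31 -> window=[35, 31] -> max=35
step 5: append 13 -> window=[31, 13] -> max=31
step 6: append 17 -> window=[13, 17] -> max=17
step 7: append 6 -> window=[17, 6] -> max=17
step 8: append 46 -> window=[6, 46] -> max=46
step 9: append 9 -> window=[46, 9] -> max=46
step 10: append 40 -> window=[9, 40] -> max=40
step 11: append 41 -> window=[40, 41] -> max=41
step 12: append 48 -> window=[41, 48] -> max=48
Recorded maximums: 24 35 35 31 17 17 46 46 40 41 48
Changes between consecutive maximums: 7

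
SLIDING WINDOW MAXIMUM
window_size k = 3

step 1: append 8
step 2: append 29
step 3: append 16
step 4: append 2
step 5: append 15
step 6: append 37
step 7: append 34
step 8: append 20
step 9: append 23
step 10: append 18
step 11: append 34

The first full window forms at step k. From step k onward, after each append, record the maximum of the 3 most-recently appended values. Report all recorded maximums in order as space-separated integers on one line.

step 1: append 8 -> window=[8] (not full yet)
step 2: append 29 -> window=[8, 29] (not full yet)
step 3: append 16 -> window=[8, 29, 16] -> max=29
step 4: append 2 -> window=[29, 16, 2] -> max=29
step 5: append 15 -> window=[16, 2, 15] -> max=16
step 6: append 37 -> window=[2, 15, 37] -> max=37
step 7: append 34 -> window=[15, 37, 34] -> max=37
step 8: append 20 -> window=[37, 34, 20] -> max=37
step 9: append 23 -> window=[34, 20, 23] -> max=34
step 10: append 18 -> window=[20, 23, 18] -> max=23
step 11: append 34 -> window=[23, 18, 34] -> max=34

Answer: 29 29 16 37 37 37 34 23 34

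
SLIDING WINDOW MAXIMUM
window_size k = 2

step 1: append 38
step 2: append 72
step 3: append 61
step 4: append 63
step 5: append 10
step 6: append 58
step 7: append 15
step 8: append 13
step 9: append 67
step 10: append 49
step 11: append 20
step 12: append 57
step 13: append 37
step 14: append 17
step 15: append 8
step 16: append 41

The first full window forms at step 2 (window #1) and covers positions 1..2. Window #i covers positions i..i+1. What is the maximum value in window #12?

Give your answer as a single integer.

Answer: 57

Derivation:
step 1: append 38 -> window=[38] (not full yet)
step 2: append 72 -> window=[38, 72] -> max=72
step 3: append 61 -> window=[72, 61] -> max=72
step 4: append 63 -> window=[61, 63] -> max=63
step 5: append 10 -> window=[63, 10] -> max=63
step 6: append 58 -> window=[10, 58] -> max=58
step 7: append 15 -> window=[58, 15] -> max=58
step 8: append 13 -> window=[15, 13] -> max=15
step 9: append 67 -> window=[13, 67] -> max=67
step 10: append 49 -> window=[67, 49] -> max=67
step 11: append 20 -> window=[49, 20] -> max=49
step 12: append 57 -> window=[20, 57] -> max=57
step 13: append 37 -> window=[57, 37] -> max=57
Window #12 max = 57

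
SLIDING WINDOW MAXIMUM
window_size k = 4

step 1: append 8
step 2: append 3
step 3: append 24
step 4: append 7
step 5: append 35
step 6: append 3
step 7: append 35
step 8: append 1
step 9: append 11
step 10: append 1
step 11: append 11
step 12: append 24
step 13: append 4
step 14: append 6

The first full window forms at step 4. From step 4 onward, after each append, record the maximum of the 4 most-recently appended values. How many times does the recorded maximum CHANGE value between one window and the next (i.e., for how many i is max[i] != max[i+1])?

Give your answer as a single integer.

Answer: 3

Derivation:
step 1: append 8 -> window=[8] (not full yet)
step 2: append 3 -> window=[8, 3] (not full yet)
step 3: append 24 -> window=[8, 3, 24] (not full yet)
step 4: append 7 -> window=[8, 3, 24, 7] -> max=24
step 5: append 35 -> window=[3, 24, 7, 35] -> max=35
step 6: append 3 -> window=[24, 7, 35, 3] -> max=35
step 7: append 35 -> window=[7, 35, 3, 35] -> max=35
step 8: append 1 -> window=[35, 3, 35, 1] -> max=35
step 9: append 11 -> window=[3, 35, 1, 11] -> max=35
step 10: append 1 -> window=[35, 1, 11, 1] -> max=35
step 11: append 11 -> window=[1, 11, 1, 11] -> max=11
step 12: append 24 -> window=[11, 1, 11, 24] -> max=24
step 13: append 4 -> window=[1, 11, 24, 4] -> max=24
step 14: append 6 -> window=[11, 24, 4, 6] -> max=24
Recorded maximums: 24 35 35 35 35 35 35 11 24 24 24
Changes between consecutive maximums: 3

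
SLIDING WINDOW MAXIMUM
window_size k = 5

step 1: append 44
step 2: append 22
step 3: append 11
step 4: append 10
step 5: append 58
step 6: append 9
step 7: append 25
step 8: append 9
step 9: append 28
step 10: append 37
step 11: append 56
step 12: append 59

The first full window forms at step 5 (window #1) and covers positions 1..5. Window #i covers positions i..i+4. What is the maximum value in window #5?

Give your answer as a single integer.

step 1: append 44 -> window=[44] (not full yet)
step 2: append 22 -> window=[44, 22] (not full yet)
step 3: append 11 -> window=[44, 22, 11] (not full yet)
step 4: append 10 -> window=[44, 22, 11, 10] (not full yet)
step 5: append 58 -> window=[44, 22, 11, 10, 58] -> max=58
step 6: append 9 -> window=[22, 11, 10, 58, 9] -> max=58
step 7: append 25 -> window=[11, 10, 58, 9, 25] -> max=58
step 8: append 9 -> window=[10, 58, 9, 25, 9] -> max=58
step 9: append 28 -> window=[58, 9, 25, 9, 28] -> max=58
Window #5 max = 58

Answer: 58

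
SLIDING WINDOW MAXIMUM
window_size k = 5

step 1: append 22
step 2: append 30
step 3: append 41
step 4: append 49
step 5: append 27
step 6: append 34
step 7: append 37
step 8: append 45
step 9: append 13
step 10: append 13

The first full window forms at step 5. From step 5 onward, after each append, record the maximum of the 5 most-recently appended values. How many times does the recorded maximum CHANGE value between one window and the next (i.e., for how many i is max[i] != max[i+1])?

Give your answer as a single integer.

step 1: append 22 -> window=[22] (not full yet)
step 2: append 30 -> window=[22, 30] (not full yet)
step 3: append 41 -> window=[22, 30, 41] (not full yet)
step 4: append 49 -> window=[22, 30, 41, 49] (not full yet)
step 5: append 27 -> window=[22, 30, 41, 49, 27] -> max=49
step 6: append 34 -> window=[30, 41, 49, 27, 34] -> max=49
step 7: append 37 -> window=[41, 49, 27, 34, 37] -> max=49
step 8: append 45 -> window=[49, 27, 34, 37, 45] -> max=49
step 9: append 13 -> window=[27, 34, 37, 45, 13] -> max=45
step 10: append 13 -> window=[34, 37, 45, 13, 13] -> max=45
Recorded maximums: 49 49 49 49 45 45
Changes between consecutive maximums: 1

Answer: 1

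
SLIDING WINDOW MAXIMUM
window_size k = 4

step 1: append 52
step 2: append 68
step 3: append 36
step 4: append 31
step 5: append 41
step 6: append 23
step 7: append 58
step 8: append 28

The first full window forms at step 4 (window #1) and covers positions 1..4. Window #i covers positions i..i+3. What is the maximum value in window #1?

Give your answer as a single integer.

step 1: append 52 -> window=[52] (not full yet)
step 2: append 68 -> window=[52, 68] (not full yet)
step 3: append 36 -> window=[52, 68, 36] (not full yet)
step 4: append 31 -> window=[52, 68, 36, 31] -> max=68
Window #1 max = 68

Answer: 68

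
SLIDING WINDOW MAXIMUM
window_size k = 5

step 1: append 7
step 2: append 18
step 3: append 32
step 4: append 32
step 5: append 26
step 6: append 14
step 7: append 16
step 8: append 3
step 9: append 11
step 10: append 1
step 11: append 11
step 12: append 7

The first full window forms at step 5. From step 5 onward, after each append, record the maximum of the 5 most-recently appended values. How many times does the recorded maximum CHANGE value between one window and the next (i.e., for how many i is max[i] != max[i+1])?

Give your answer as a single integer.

Answer: 3

Derivation:
step 1: append 7 -> window=[7] (not full yet)
step 2: append 18 -> window=[7, 18] (not full yet)
step 3: append 32 -> window=[7, 18, 32] (not full yet)
step 4: append 32 -> window=[7, 18, 32, 32] (not full yet)
step 5: append 26 -> window=[7, 18, 32, 32, 26] -> max=32
step 6: append 14 -> window=[18, 32, 32, 26, 14] -> max=32
step 7: append 16 -> window=[32, 32, 26, 14, 16] -> max=32
step 8: append 3 -> window=[32, 26, 14, 16, 3] -> max=32
step 9: append 11 -> window=[26, 14, 16, 3, 11] -> max=26
step 10: append 1 -> window=[14, 16, 3, 11, 1] -> max=16
step 11: append 11 -> window=[16, 3, 11, 1, 11] -> max=16
step 12: append 7 -> window=[3, 11, 1, 11, 7] -> max=11
Recorded maximums: 32 32 32 32 26 16 16 11
Changes between consecutive maximums: 3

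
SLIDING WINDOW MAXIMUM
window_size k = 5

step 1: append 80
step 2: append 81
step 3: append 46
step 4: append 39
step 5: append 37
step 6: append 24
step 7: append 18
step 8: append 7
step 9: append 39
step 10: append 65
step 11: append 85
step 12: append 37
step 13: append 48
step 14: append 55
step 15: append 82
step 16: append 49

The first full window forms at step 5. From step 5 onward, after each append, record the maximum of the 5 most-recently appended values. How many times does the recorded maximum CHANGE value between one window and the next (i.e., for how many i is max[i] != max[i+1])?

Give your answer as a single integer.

Answer: 5

Derivation:
step 1: append 80 -> window=[80] (not full yet)
step 2: append 81 -> window=[80, 81] (not full yet)
step 3: append 46 -> window=[80, 81, 46] (not full yet)
step 4: append 39 -> window=[80, 81, 46, 39] (not full yet)
step 5: append 37 -> window=[80, 81, 46, 39, 37] -> max=81
step 6: append 24 -> window=[81, 46, 39, 37, 24] -> max=81
step 7: append 18 -> window=[46, 39, 37, 24, 18] -> max=46
step 8: append 7 -> window=[39, 37, 24, 18, 7] -> max=39
step 9: append 39 -> window=[37, 24, 18, 7, 39] -> max=39
step 10: append 65 -> window=[24, 18, 7, 39, 65] -> max=65
step 11: append 85 -> window=[18, 7, 39, 65, 85] -> max=85
step 12: append 37 -> window=[7, 39, 65, 85, 37] -> max=85
step 13: append 48 -> window=[39, 65, 85, 37, 48] -> max=85
step 14: append 55 -> window=[65, 85, 37, 48, 55] -> max=85
step 15: append 82 -> window=[85, 37, 48, 55, 82] -> max=85
step 16: append 49 -> window=[37, 48, 55, 82, 49] -> max=82
Recorded maximums: 81 81 46 39 39 65 85 85 85 85 85 82
Changes between consecutive maximums: 5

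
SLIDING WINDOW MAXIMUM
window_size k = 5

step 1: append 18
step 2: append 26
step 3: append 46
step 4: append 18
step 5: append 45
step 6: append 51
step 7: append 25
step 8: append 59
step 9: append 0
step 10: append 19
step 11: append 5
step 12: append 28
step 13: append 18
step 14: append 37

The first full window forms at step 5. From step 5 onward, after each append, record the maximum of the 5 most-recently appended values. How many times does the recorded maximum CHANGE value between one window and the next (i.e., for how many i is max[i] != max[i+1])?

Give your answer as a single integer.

step 1: append 18 -> window=[18] (not full yet)
step 2: append 26 -> window=[18, 26] (not full yet)
step 3: append 46 -> window=[18, 26, 46] (not full yet)
step 4: append 18 -> window=[18, 26, 46, 18] (not full yet)
step 5: append 45 -> window=[18, 26, 46, 18, 45] -> max=46
step 6: append 51 -> window=[26, 46, 18, 45, 51] -> max=51
step 7: append 25 -> window=[46, 18, 45, 51, 25] -> max=51
step 8: append 59 -> window=[18, 45, 51, 25, 59] -> max=59
step 9: append 0 -> window=[45, 51, 25, 59, 0] -> max=59
step 10: append 19 -> window=[51, 25, 59, 0, 19] -> max=59
step 11: append 5 -> window=[25, 59, 0, 19, 5] -> max=59
step 12: append 28 -> window=[59, 0, 19, 5, 28] -> max=59
step 13: append 18 -> window=[0, 19, 5, 28, 18] -> max=28
step 14: append 37 -> window=[19, 5, 28, 18, 37] -> max=37
Recorded maximums: 46 51 51 59 59 59 59 59 28 37
Changes between consecutive maximums: 4

Answer: 4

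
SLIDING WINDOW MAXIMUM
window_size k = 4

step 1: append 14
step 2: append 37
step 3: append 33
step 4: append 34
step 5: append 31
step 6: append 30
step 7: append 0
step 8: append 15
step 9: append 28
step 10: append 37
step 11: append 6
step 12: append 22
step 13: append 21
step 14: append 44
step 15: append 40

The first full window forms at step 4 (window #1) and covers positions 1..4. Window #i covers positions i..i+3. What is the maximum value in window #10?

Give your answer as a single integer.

Answer: 37

Derivation:
step 1: append 14 -> window=[14] (not full yet)
step 2: append 37 -> window=[14, 37] (not full yet)
step 3: append 33 -> window=[14, 37, 33] (not full yet)
step 4: append 34 -> window=[14, 37, 33, 34] -> max=37
step 5: append 31 -> window=[37, 33, 34, 31] -> max=37
step 6: append 30 -> window=[33, 34, 31, 30] -> max=34
step 7: append 0 -> window=[34, 31, 30, 0] -> max=34
step 8: append 15 -> window=[31, 30, 0, 15] -> max=31
step 9: append 28 -> window=[30, 0, 15, 28] -> max=30
step 10: append 37 -> window=[0, 15, 28, 37] -> max=37
step 11: append 6 -> window=[15, 28, 37, 6] -> max=37
step 12: append 22 -> window=[28, 37, 6, 22] -> max=37
step 13: append 21 -> window=[37, 6, 22, 21] -> max=37
Window #10 max = 37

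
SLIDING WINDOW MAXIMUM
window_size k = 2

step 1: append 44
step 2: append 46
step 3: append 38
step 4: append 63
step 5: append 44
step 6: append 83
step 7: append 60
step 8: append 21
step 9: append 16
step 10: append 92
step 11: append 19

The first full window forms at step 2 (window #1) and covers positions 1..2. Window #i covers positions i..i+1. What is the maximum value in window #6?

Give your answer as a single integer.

step 1: append 44 -> window=[44] (not full yet)
step 2: append 46 -> window=[44, 46] -> max=46
step 3: append 38 -> window=[46, 38] -> max=46
step 4: append 63 -> window=[38, 63] -> max=63
step 5: append 44 -> window=[63, 44] -> max=63
step 6: append 83 -> window=[44, 83] -> max=83
step 7: append 60 -> window=[83, 60] -> max=83
Window #6 max = 83

Answer: 83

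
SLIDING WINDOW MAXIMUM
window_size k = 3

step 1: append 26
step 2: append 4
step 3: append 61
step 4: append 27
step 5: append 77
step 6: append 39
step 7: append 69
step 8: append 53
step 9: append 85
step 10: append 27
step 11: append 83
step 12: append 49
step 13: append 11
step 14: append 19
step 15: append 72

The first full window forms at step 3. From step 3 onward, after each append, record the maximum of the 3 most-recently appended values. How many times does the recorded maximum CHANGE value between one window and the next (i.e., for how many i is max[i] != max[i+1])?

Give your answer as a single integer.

step 1: append 26 -> window=[26] (not full yet)
step 2: append 4 -> window=[26, 4] (not full yet)
step 3: append 61 -> window=[26, 4, 61] -> max=61
step 4: append 27 -> window=[4, 61, 27] -> max=61
step 5: append 77 -> window=[61, 27, 77] -> max=77
step 6: append 39 -> window=[27, 77, 39] -> max=77
step 7: append 69 -> window=[77, 39, 69] -> max=77
step 8: append 53 -> window=[39, 69, 53] -> max=69
step 9: append 85 -> window=[69, 53, 85] -> max=85
step 10: append 27 -> window=[53, 85, 27] -> max=85
step 11: append 83 -> window=[85, 27, 83] -> max=85
step 12: append 49 -> window=[27, 83, 49] -> max=83
step 13: append 11 -> window=[83, 49, 11] -> max=83
step 14: append 19 -> window=[49, 11, 19] -> max=49
step 15: append 72 -> window=[11, 19, 72] -> max=72
Recorded maximums: 61 61 77 77 77 69 85 85 85 83 83 49 72
Changes between consecutive maximums: 6

Answer: 6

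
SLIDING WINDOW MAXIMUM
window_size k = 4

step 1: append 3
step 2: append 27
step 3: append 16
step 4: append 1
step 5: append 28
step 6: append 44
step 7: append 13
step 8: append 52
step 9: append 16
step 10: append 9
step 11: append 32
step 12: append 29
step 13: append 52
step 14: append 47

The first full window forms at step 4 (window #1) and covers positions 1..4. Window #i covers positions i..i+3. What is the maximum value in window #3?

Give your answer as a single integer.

step 1: append 3 -> window=[3] (not full yet)
step 2: append 27 -> window=[3, 27] (not full yet)
step 3: append 16 -> window=[3, 27, 16] (not full yet)
step 4: append 1 -> window=[3, 27, 16, 1] -> max=27
step 5: append 28 -> window=[27, 16, 1, 28] -> max=28
step 6: append 44 -> window=[16, 1, 28, 44] -> max=44
Window #3 max = 44

Answer: 44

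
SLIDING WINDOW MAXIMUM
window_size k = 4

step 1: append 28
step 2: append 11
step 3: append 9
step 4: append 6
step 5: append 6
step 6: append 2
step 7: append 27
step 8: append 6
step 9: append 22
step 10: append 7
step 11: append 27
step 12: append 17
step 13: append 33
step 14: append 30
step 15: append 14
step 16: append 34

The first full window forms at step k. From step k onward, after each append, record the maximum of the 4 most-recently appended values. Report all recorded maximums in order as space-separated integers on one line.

Answer: 28 11 9 27 27 27 27 27 27 33 33 33 34

Derivation:
step 1: append 28 -> window=[28] (not full yet)
step 2: append 11 -> window=[28, 11] (not full yet)
step 3: append 9 -> window=[28, 11, 9] (not full yet)
step 4: append 6 -> window=[28, 11, 9, 6] -> max=28
step 5: append 6 -> window=[11, 9, 6, 6] -> max=11
step 6: append 2 -> window=[9, 6, 6, 2] -> max=9
step 7: append 27 -> window=[6, 6, 2, 27] -> max=27
step 8: append 6 -> window=[6, 2, 27, 6] -> max=27
step 9: append 22 -> window=[2, 27, 6, 22] -> max=27
step 10: append 7 -> window=[27, 6, 22, 7] -> max=27
step 11: append 27 -> window=[6, 22, 7, 27] -> max=27
step 12: append 17 -> window=[22, 7, 27, 17] -> max=27
step 13: append 33 -> window=[7, 27, 17, 33] -> max=33
step 14: append 30 -> window=[27, 17, 33, 30] -> max=33
step 15: append 14 -> window=[17, 33, 30, 14] -> max=33
step 16: append 34 -> window=[33, 30, 14, 34] -> max=34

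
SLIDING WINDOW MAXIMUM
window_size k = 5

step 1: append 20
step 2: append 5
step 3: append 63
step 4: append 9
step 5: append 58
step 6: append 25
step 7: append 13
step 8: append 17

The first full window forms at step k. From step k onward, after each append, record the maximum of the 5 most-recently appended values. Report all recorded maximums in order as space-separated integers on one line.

step 1: append 20 -> window=[20] (not full yet)
step 2: append 5 -> window=[20, 5] (not full yet)
step 3: append 63 -> window=[20, 5, 63] (not full yet)
step 4: append 9 -> window=[20, 5, 63, 9] (not full yet)
step 5: append 58 -> window=[20, 5, 63, 9, 58] -> max=63
step 6: append 25 -> window=[5, 63, 9, 58, 25] -> max=63
step 7: append 13 -> window=[63, 9, 58, 25, 13] -> max=63
step 8: append 17 -> window=[9, 58, 25, 13, 17] -> max=58

Answer: 63 63 63 58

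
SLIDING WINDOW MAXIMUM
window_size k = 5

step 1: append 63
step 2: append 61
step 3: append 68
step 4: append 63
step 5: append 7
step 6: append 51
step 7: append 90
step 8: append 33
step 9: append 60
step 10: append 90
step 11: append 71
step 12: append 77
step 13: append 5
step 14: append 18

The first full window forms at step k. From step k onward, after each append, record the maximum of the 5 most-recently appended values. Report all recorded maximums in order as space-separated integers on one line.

step 1: append 63 -> window=[63] (not full yet)
step 2: append 61 -> window=[63, 61] (not full yet)
step 3: append 68 -> window=[63, 61, 68] (not full yet)
step 4: append 63 -> window=[63, 61, 68, 63] (not full yet)
step 5: append 7 -> window=[63, 61, 68, 63, 7] -> max=68
step 6: append 51 -> window=[61, 68, 63, 7, 51] -> max=68
step 7: append 90 -> window=[68, 63, 7, 51, 90] -> max=90
step 8: append 33 -> window=[63, 7, 51, 90, 33] -> max=90
step 9: append 60 -> window=[7, 51, 90, 33, 60] -> max=90
step 10: append 90 -> window=[51, 90, 33, 60, 90] -> max=90
step 11: append 71 -> window=[90, 33, 60, 90, 71] -> max=90
step 12: append 77 -> window=[33, 60, 90, 71, 77] -> max=90
step 13: append 5 -> window=[60, 90, 71, 77, 5] -> max=90
step 14: append 18 -> window=[90, 71, 77, 5, 18] -> max=90

Answer: 68 68 90 90 90 90 90 90 90 90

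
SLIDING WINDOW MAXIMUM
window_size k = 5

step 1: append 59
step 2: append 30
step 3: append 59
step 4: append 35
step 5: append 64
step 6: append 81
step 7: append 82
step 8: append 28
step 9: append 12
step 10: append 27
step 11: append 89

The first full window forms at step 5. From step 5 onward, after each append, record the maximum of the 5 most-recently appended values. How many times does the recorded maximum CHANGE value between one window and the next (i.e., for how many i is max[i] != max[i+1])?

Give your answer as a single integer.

Answer: 3

Derivation:
step 1: append 59 -> window=[59] (not full yet)
step 2: append 30 -> window=[59, 30] (not full yet)
step 3: append 59 -> window=[59, 30, 59] (not full yet)
step 4: append 35 -> window=[59, 30, 59, 35] (not full yet)
step 5: append 64 -> window=[59, 30, 59, 35, 64] -> max=64
step 6: append 81 -> window=[30, 59, 35, 64, 81] -> max=81
step 7: append 82 -> window=[59, 35, 64, 81, 82] -> max=82
step 8: append 28 -> window=[35, 64, 81, 82, 28] -> max=82
step 9: append 12 -> window=[64, 81, 82, 28, 12] -> max=82
step 10: append 27 -> window=[81, 82, 28, 12, 27] -> max=82
step 11: append 89 -> window=[82, 28, 12, 27, 89] -> max=89
Recorded maximums: 64 81 82 82 82 82 89
Changes between consecutive maximums: 3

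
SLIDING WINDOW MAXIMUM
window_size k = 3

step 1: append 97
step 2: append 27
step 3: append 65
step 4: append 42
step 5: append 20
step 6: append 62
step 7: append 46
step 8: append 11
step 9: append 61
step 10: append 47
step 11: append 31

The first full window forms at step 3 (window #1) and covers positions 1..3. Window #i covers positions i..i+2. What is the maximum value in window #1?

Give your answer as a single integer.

step 1: append 97 -> window=[97] (not full yet)
step 2: append 27 -> window=[97, 27] (not full yet)
step 3: append 65 -> window=[97, 27, 65] -> max=97
Window #1 max = 97

Answer: 97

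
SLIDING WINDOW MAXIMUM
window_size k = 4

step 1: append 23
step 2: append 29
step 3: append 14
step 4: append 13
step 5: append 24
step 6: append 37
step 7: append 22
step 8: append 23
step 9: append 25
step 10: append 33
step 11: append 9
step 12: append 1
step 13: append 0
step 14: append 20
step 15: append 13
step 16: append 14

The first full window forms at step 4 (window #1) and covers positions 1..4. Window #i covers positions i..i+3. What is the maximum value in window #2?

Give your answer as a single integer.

step 1: append 23 -> window=[23] (not full yet)
step 2: append 29 -> window=[23, 29] (not full yet)
step 3: append 14 -> window=[23, 29, 14] (not full yet)
step 4: append 13 -> window=[23, 29, 14, 13] -> max=29
step 5: append 24 -> window=[29, 14, 13, 24] -> max=29
Window #2 max = 29

Answer: 29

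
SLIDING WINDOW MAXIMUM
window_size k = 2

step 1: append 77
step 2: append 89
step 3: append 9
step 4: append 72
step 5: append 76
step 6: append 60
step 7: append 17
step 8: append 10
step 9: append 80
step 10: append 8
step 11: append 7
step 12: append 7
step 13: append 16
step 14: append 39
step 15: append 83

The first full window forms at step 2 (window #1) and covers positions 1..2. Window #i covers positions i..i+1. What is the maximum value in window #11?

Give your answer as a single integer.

Answer: 7

Derivation:
step 1: append 77 -> window=[77] (not full yet)
step 2: append 89 -> window=[77, 89] -> max=89
step 3: append 9 -> window=[89, 9] -> max=89
step 4: append 72 -> window=[9, 72] -> max=72
step 5: append 76 -> window=[72, 76] -> max=76
step 6: append 60 -> window=[76, 60] -> max=76
step 7: append 17 -> window=[60, 17] -> max=60
step 8: append 10 -> window=[17, 10] -> max=17
step 9: append 80 -> window=[10, 80] -> max=80
step 10: append 8 -> window=[80, 8] -> max=80
step 11: append 7 -> window=[8, 7] -> max=8
step 12: append 7 -> window=[7, 7] -> max=7
Window #11 max = 7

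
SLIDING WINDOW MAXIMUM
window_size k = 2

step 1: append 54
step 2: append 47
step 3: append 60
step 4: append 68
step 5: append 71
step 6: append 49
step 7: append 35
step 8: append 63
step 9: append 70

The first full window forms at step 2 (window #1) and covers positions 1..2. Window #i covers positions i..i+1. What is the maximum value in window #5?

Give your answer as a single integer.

Answer: 71

Derivation:
step 1: append 54 -> window=[54] (not full yet)
step 2: append 47 -> window=[54, 47] -> max=54
step 3: append 60 -> window=[47, 60] -> max=60
step 4: append 68 -> window=[60, 68] -> max=68
step 5: append 71 -> window=[68, 71] -> max=71
step 6: append 49 -> window=[71, 49] -> max=71
Window #5 max = 71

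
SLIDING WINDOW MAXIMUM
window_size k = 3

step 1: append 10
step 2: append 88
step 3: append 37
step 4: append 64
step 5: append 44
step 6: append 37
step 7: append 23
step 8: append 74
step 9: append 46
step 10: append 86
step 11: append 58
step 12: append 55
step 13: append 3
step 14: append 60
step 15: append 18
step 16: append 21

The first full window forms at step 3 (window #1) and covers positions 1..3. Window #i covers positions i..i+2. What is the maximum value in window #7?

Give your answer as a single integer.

step 1: append 10 -> window=[10] (not full yet)
step 2: append 88 -> window=[10, 88] (not full yet)
step 3: append 37 -> window=[10, 88, 37] -> max=88
step 4: append 64 -> window=[88, 37, 64] -> max=88
step 5: append 44 -> window=[37, 64, 44] -> max=64
step 6: append 37 -> window=[64, 44, 37] -> max=64
step 7: append 23 -> window=[44, 37, 23] -> max=44
step 8: append 74 -> window=[37, 23, 74] -> max=74
step 9: append 46 -> window=[23, 74, 46] -> max=74
Window #7 max = 74

Answer: 74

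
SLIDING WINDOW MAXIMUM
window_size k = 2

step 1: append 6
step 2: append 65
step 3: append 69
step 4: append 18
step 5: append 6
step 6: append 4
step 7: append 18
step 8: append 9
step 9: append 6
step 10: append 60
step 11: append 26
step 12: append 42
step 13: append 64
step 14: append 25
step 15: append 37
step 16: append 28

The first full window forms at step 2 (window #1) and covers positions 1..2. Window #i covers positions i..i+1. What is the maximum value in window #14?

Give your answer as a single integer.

step 1: append 6 -> window=[6] (not full yet)
step 2: append 65 -> window=[6, 65] -> max=65
step 3: append 69 -> window=[65, 69] -> max=69
step 4: append 18 -> window=[69, 18] -> max=69
step 5: append 6 -> window=[18, 6] -> max=18
step 6: append 4 -> window=[6, 4] -> max=6
step 7: append 18 -> window=[4, 18] -> max=18
step 8: append 9 -> window=[18, 9] -> max=18
step 9: append 6 -> window=[9, 6] -> max=9
step 10: append 60 -> window=[6, 60] -> max=60
step 11: append 26 -> window=[60, 26] -> max=60
step 12: append 42 -> window=[26, 42] -> max=42
step 13: append 64 -> window=[42, 64] -> max=64
step 14: append 25 -> window=[64, 25] -> max=64
step 15: append 37 -> window=[25, 37] -> max=37
Window #14 max = 37

Answer: 37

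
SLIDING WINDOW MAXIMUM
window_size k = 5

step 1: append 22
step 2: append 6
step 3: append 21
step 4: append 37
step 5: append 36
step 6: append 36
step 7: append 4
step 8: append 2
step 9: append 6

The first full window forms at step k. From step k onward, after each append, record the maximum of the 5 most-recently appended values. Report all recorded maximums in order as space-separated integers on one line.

Answer: 37 37 37 37 36

Derivation:
step 1: append 22 -> window=[22] (not full yet)
step 2: append 6 -> window=[22, 6] (not full yet)
step 3: append 21 -> window=[22, 6, 21] (not full yet)
step 4: append 37 -> window=[22, 6, 21, 37] (not full yet)
step 5: append 36 -> window=[22, 6, 21, 37, 36] -> max=37
step 6: append 36 -> window=[6, 21, 37, 36, 36] -> max=37
step 7: append 4 -> window=[21, 37, 36, 36, 4] -> max=37
step 8: append 2 -> window=[37, 36, 36, 4, 2] -> max=37
step 9: append 6 -> window=[36, 36, 4, 2, 6] -> max=36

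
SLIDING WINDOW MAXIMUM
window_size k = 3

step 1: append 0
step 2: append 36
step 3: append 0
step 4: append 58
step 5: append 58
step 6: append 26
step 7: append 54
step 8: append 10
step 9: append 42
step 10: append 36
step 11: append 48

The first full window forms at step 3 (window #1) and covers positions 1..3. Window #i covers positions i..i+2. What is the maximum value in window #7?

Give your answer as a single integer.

step 1: append 0 -> window=[0] (not full yet)
step 2: append 36 -> window=[0, 36] (not full yet)
step 3: append 0 -> window=[0, 36, 0] -> max=36
step 4: append 58 -> window=[36, 0, 58] -> max=58
step 5: append 58 -> window=[0, 58, 58] -> max=58
step 6: append 26 -> window=[58, 58, 26] -> max=58
step 7: append 54 -> window=[58, 26, 54] -> max=58
step 8: append 10 -> window=[26, 54, 10] -> max=54
step 9: append 42 -> window=[54, 10, 42] -> max=54
Window #7 max = 54

Answer: 54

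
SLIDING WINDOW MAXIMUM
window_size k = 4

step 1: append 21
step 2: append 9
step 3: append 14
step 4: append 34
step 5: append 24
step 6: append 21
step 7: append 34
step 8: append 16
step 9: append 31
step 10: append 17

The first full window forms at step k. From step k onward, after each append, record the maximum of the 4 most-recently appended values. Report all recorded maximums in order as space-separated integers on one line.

step 1: append 21 -> window=[21] (not full yet)
step 2: append 9 -> window=[21, 9] (not full yet)
step 3: append 14 -> window=[21, 9, 14] (not full yet)
step 4: append 34 -> window=[21, 9, 14, 34] -> max=34
step 5: append 24 -> window=[9, 14, 34, 24] -> max=34
step 6: append 21 -> window=[14, 34, 24, 21] -> max=34
step 7: append 34 -> window=[34, 24, 21, 34] -> max=34
step 8: append 16 -> window=[24, 21, 34, 16] -> max=34
step 9: append 31 -> window=[21, 34, 16, 31] -> max=34
step 10: append 17 -> window=[34, 16, 31, 17] -> max=34

Answer: 34 34 34 34 34 34 34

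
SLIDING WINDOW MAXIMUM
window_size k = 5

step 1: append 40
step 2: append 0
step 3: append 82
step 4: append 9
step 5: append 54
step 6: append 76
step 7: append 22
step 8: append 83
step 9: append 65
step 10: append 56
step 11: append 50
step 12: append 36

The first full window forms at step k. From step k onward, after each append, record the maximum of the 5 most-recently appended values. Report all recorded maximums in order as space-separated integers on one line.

step 1: append 40 -> window=[40] (not full yet)
step 2: append 0 -> window=[40, 0] (not full yet)
step 3: append 82 -> window=[40, 0, 82] (not full yet)
step 4: append 9 -> window=[40, 0, 82, 9] (not full yet)
step 5: append 54 -> window=[40, 0, 82, 9, 54] -> max=82
step 6: append 76 -> window=[0, 82, 9, 54, 76] -> max=82
step 7: append 22 -> window=[82, 9, 54, 76, 22] -> max=82
step 8: append 83 -> window=[9, 54, 76, 22, 83] -> max=83
step 9: append 65 -> window=[54, 76, 22, 83, 65] -> max=83
step 10: append 56 -> window=[76, 22, 83, 65, 56] -> max=83
step 11: append 50 -> window=[22, 83, 65, 56, 50] -> max=83
step 12: append 36 -> window=[83, 65, 56, 50, 36] -> max=83

Answer: 82 82 82 83 83 83 83 83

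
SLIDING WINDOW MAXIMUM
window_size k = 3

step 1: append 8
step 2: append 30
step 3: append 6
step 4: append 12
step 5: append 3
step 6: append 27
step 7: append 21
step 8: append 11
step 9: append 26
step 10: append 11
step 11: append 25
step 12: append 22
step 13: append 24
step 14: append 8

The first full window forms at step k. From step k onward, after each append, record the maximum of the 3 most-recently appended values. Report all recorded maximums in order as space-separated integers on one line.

step 1: append 8 -> window=[8] (not full yet)
step 2: append 30 -> window=[8, 30] (not full yet)
step 3: append 6 -> window=[8, 30, 6] -> max=30
step 4: append 12 -> window=[30, 6, 12] -> max=30
step 5: append 3 -> window=[6, 12, 3] -> max=12
step 6: append 27 -> window=[12, 3, 27] -> max=27
step 7: append 21 -> window=[3, 27, 21] -> max=27
step 8: append 11 -> window=[27, 21, 11] -> max=27
step 9: append 26 -> window=[21, 11, 26] -> max=26
step 10: append 11 -> window=[11, 26, 11] -> max=26
step 11: append 25 -> window=[26, 11, 25] -> max=26
step 12: append 22 -> window=[11, 25, 22] -> max=25
step 13: append 24 -> window=[25, 22, 24] -> max=25
step 14: append 8 -> window=[22, 24, 8] -> max=24

Answer: 30 30 12 27 27 27 26 26 26 25 25 24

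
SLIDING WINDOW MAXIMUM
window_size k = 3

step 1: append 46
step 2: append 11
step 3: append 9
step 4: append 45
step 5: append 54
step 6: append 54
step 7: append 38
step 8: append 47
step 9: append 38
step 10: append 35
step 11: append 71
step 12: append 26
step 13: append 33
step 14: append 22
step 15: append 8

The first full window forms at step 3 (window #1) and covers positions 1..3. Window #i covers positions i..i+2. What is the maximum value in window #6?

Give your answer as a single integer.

step 1: append 46 -> window=[46] (not full yet)
step 2: append 11 -> window=[46, 11] (not full yet)
step 3: append 9 -> window=[46, 11, 9] -> max=46
step 4: append 45 -> window=[11, 9, 45] -> max=45
step 5: append 54 -> window=[9, 45, 54] -> max=54
step 6: append 54 -> window=[45, 54, 54] -> max=54
step 7: append 38 -> window=[54, 54, 38] -> max=54
step 8: append 47 -> window=[54, 38, 47] -> max=54
Window #6 max = 54

Answer: 54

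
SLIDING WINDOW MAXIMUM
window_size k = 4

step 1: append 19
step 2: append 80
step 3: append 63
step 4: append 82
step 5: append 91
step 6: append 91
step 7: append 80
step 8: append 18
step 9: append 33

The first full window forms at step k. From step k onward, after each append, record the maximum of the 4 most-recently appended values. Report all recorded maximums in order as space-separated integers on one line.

Answer: 82 91 91 91 91 91

Derivation:
step 1: append 19 -> window=[19] (not full yet)
step 2: append 80 -> window=[19, 80] (not full yet)
step 3: append 63 -> window=[19, 80, 63] (not full yet)
step 4: append 82 -> window=[19, 80, 63, 82] -> max=82
step 5: append 91 -> window=[80, 63, 82, 91] -> max=91
step 6: append 91 -> window=[63, 82, 91, 91] -> max=91
step 7: append 80 -> window=[82, 91, 91, 80] -> max=91
step 8: append 18 -> window=[91, 91, 80, 18] -> max=91
step 9: append 33 -> window=[91, 80, 18, 33] -> max=91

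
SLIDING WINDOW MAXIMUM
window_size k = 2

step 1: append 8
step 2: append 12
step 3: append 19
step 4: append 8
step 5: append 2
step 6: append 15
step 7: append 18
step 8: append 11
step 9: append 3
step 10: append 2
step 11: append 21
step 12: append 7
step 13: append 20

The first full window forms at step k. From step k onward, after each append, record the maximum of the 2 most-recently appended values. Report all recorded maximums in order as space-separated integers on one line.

step 1: append 8 -> window=[8] (not full yet)
step 2: append 12 -> window=[8, 12] -> max=12
step 3: append 19 -> window=[12, 19] -> max=19
step 4: append 8 -> window=[19, 8] -> max=19
step 5: append 2 -> window=[8, 2] -> max=8
step 6: append 15 -> window=[2, 15] -> max=15
step 7: append 18 -> window=[15, 18] -> max=18
step 8: append 11 -> window=[18, 11] -> max=18
step 9: append 3 -> window=[11, 3] -> max=11
step 10: append 2 -> window=[3, 2] -> max=3
step 11: append 21 -> window=[2, 21] -> max=21
step 12: append 7 -> window=[21, 7] -> max=21
step 13: append 20 -> window=[7, 20] -> max=20

Answer: 12 19 19 8 15 18 18 11 3 21 21 20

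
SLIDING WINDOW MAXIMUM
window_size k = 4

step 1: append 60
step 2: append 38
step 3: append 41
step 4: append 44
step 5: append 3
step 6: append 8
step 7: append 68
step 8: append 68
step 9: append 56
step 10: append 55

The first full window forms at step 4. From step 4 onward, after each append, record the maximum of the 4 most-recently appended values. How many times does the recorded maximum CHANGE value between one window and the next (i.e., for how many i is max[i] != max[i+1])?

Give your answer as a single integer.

Answer: 2

Derivation:
step 1: append 60 -> window=[60] (not full yet)
step 2: append 38 -> window=[60, 38] (not full yet)
step 3: append 41 -> window=[60, 38, 41] (not full yet)
step 4: append 44 -> window=[60, 38, 41, 44] -> max=60
step 5: append 3 -> window=[38, 41, 44, 3] -> max=44
step 6: append 8 -> window=[41, 44, 3, 8] -> max=44
step 7: append 68 -> window=[44, 3, 8, 68] -> max=68
step 8: append 68 -> window=[3, 8, 68, 68] -> max=68
step 9: append 56 -> window=[8, 68, 68, 56] -> max=68
step 10: append 55 -> window=[68, 68, 56, 55] -> max=68
Recorded maximums: 60 44 44 68 68 68 68
Changes between consecutive maximums: 2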